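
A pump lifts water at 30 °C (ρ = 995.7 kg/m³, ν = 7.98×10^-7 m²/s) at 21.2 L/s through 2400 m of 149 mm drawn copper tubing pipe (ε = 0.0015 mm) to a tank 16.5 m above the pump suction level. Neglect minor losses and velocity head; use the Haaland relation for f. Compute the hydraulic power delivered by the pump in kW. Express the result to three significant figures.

V = 4Q/(πD²) = 1.216 m/s; Re = 2.27×10^5; ε/D = 1.01×10^-5; f = 0.01519
h_f = f(L/D)V²/2g = 18.43 m
Total head H = z + h_f = 16.5 + 18.43 = 34.93 m
P_hyd = ρgQH = 995.7·9.81·0.0212·34.93 = 7.234 kW

P_hyd ≈ 7.23 kW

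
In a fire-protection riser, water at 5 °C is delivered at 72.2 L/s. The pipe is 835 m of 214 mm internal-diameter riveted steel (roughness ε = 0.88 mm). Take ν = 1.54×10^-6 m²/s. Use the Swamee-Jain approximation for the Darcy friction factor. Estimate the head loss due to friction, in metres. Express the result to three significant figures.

V = 4Q/(πD²) = 4·0.0722/(π·0.214²) = 2.007 m/s
Re = VD/ν = 2.007·0.214/1.54×10^-6 = 2.79×10^5 → turbulent
ε/D = 0.88/214 = 0.00411
Swamee-Jain: f = 0.02918
h_f = f(L/D)V²/(2g) = 0.02918·(835/0.214)·2.007²/(2·9.81) = 23.39 m

h_f ≈ 23.4 m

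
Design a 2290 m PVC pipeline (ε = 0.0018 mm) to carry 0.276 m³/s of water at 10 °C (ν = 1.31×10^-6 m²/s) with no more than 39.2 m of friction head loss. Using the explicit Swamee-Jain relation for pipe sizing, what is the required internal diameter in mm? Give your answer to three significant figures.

Swamee-Jain (Type III): D = 0.66·[ε^1.25·(LQ²/(gh_f))^4.75 + ν·Q^9.4·(L/(gh_f))^5.2]^0.04
LQ²/(gh_f) = 0.4536; L/(gh_f) = 5.955
Term 1 = ε^1.25·(…)^4.75 = 1.54×10^-9; Term 2 = ν·Q^9.4·(…)^5.2 = 7.78×10^-8
D = 0.66·(1.54×10^-9 + 7.78×10^-8)^0.04 = 0.3432 m = 343 mm
Check: V = 2.98 m/s, Re = 7.82×10^5, f = 0.01222, h_f = 37.0 m ≈ 39.2 m ✓

D ≈ 343 mm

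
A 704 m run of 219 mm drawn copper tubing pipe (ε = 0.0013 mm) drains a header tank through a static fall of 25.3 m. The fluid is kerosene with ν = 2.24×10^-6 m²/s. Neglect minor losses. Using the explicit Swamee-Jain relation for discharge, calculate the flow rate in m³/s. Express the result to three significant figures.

Swamee-Jain (Type II): Q = -0.965·√(gD⁵h_f/L)·ln[ε/(3.7D) + √(3.17ν²L/(gD³h_f))]
√(gD⁵h_f/L) = √(9.81·0.219⁵·25.3/704) = 0.01333
ε/(3.7D) = 1.60×10^-6; √(3.17ν²L/(gD³h_f)) = 6.55×10^-5
Q = -0.965·0.01333·ln(6.714×10^-5) = 0.1236 m³/s
Check: V = 3.28 m/s, Re = 3.21×10^5, f = 0.01427, h_f = 25.2 m ≈ 25.3 m ✓

Q ≈ 0.124 m³/s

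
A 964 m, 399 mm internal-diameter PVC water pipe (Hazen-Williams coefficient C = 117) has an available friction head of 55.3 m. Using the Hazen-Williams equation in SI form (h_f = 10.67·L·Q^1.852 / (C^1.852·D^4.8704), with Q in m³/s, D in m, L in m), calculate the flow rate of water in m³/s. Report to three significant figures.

Q ≈ 0.621 m³/s

Rearranging: Q = [h_f·C^1.852·D^4.8704 / (10.67·L)]^(1/1.852)
Q = [55.3·117^1.852·0.399^4.8704 / (10.67·964)]^0.540 = 0.6214 m³/s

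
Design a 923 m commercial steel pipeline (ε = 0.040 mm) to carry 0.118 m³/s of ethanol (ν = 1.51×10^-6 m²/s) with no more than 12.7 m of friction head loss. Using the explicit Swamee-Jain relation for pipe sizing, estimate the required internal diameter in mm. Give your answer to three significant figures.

D ≈ 268 mm

Swamee-Jain (Type III): D = 0.66·[ε^1.25·(LQ²/(gh_f))^4.75 + ν·Q^9.4·(L/(gh_f))^5.2]^0.04
LQ²/(gh_f) = 0.1032; L/(gh_f) = 7.408
Term 1 = ε^1.25·(…)^4.75 = 6.56×10^-11; Term 2 = ν·Q^9.4·(…)^5.2 = 9.49×10^-11
D = 0.66·(6.56×10^-11 + 9.49×10^-11)^0.04 = 0.2678 m = 268 mm
Check: V = 2.10 m/s, Re = 3.72×10^5, f = 0.01549, h_f = 11.9 m ≈ 12.7 m ✓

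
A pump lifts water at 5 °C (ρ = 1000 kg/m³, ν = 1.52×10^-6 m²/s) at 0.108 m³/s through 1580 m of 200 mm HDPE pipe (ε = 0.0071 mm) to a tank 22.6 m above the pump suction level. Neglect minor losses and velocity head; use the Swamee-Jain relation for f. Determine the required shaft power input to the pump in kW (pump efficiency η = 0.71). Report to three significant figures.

V = 4Q/(πD²) = 3.438 m/s; Re = 4.52×10^5; ε/D = 3.55×10^-5; f = 0.01384
h_f = f(L/D)V²/2g = 65.87 m
Total head H = z + h_f = 22.6 + 65.87 = 88.47 m
P_hyd = ρgQH = 1000·9.81·0.108·88.47 = 93.73 kW
P_shaft = P_hyd/η = 93.73/0.71 = 132.0 kW

P_shaft ≈ 132 kW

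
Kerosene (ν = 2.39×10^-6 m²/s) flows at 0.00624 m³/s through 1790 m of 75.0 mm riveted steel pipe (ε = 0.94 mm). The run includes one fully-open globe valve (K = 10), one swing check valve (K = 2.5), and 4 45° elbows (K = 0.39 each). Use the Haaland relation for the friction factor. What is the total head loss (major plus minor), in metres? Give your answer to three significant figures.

V = 4Q/(πD²) = 1.412 m/s; V²/2g = 0.1017 m
Re = 4.43×10^4, ε/D = 0.0125 → f = 0.04215 (Haaland)
Major: h_f = f(L/D)·V²/2g = 0.04215·23867·0.1017 = 102.3 m
Minor: ΣK = 14.1; h_m = ΣK·V²/2g = 1.430 m
Total H_L = 102.3 + 1.430 = 103.7 m

H_L ≈ 104 m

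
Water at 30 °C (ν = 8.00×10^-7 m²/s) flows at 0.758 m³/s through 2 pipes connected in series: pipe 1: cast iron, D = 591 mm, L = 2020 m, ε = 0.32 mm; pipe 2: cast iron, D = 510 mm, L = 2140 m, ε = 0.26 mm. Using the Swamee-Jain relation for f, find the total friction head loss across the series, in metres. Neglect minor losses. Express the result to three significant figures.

H ≈ 73.2 m

Pipe 1: V = 2.763 m/s, Re = 2.04×10^6, ε/D = 5.41×10^-4, f = 0.01731, h_1 = f(L/D)V²/2g = 23.02 m
Pipe 2: V = 3.711 m/s, Re = 2.37×10^6, ε/D = 5.10×10^-4, f = 0.01705, h_2 = f(L/D)V²/2g = 50.21 m
Series → Q common, losses add: H = Σh = 73.24 m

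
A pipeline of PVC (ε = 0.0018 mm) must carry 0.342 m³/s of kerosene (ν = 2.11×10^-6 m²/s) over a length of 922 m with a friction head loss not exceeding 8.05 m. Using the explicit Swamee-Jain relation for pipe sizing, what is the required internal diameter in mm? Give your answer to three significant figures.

D ≈ 436 mm

Swamee-Jain (Type III): D = 0.66·[ε^1.25·(LQ²/(gh_f))^4.75 + ν·Q^9.4·(L/(gh_f))^5.2]^0.04
LQ²/(gh_f) = 1.366; L/(gh_f) = 11.68
Term 1 = ε^1.25·(…)^4.75 = 2.90×10^-7; Term 2 = ν·Q^9.4·(…)^5.2 = 3.12×10^-5
D = 0.66·(2.90×10^-7 + 3.12×10^-5)^0.04 = 0.4360 m = 436 mm
Check: V = 2.29 m/s, Re = 4.73×10^5, f = 0.01328, h_f = 7.52 m ≈ 8.05 m ✓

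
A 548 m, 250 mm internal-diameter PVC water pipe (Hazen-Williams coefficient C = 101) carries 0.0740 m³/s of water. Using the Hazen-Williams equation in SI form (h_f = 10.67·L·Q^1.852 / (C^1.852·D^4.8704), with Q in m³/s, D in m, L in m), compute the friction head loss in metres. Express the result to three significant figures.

h_f = 10.67·548·0.0740^1.852 / (101^1.852·0.250^4.8704) = 7.817 m

h_f ≈ 7.82 m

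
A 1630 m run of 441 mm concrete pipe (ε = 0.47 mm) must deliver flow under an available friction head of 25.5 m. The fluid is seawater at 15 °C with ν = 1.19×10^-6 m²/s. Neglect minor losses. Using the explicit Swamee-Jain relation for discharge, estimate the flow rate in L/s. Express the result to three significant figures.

Q ≈ 395 L/s

Swamee-Jain (Type II): Q = -0.965·√(gD⁵h_f/L)·ln[ε/(3.7D) + √(3.17ν²L/(gD³h_f))]
√(gD⁵h_f/L) = √(9.81·0.441⁵·25.5/1630) = 0.05059
ε/(3.7D) = 2.88×10^-4; √(3.17ν²L/(gD³h_f)) = 1.85×10^-5
Q = -0.965·0.05059·ln(3.065×10^-4) = 0.3950 m³/s
Check: V = 2.59 m/s, Re = 9.58×10^5, f = 0.02034, h_f = 25.6 m ≈ 25.5 m ✓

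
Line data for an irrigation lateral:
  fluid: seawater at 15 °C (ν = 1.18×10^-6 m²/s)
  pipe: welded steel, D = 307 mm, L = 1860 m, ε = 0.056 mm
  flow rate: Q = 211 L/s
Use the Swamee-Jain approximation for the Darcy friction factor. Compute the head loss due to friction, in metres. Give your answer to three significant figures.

V = 4Q/(πD²) = 4·0.211/(π·0.307²) = 2.850 m/s
Re = VD/ν = 2.850·0.307/1.18×10^-6 = 7.42×10^5 → turbulent
ε/D = 0.056/307 = 1.82×10^-4
Swamee-Jain: f = 0.01486
h_f = f(L/D)V²/(2g) = 0.01486·(1860/0.307)·2.850²/(2·9.81) = 37.29 m

h_f ≈ 37.3 m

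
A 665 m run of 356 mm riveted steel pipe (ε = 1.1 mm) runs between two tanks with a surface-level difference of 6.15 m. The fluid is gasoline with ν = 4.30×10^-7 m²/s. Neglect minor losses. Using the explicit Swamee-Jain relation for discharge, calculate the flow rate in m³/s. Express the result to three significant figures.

Swamee-Jain (Type II): Q = -0.965·√(gD⁵h_f/L)·ln[ε/(3.7D) + √(3.17ν²L/(gD³h_f))]
√(gD⁵h_f/L) = √(9.81·0.356⁵·6.15/665) = 0.02278
ε/(3.7D) = 8.35×10^-4; √(3.17ν²L/(gD³h_f)) = 1.20×10^-5
Q = -0.965·0.02278·ln(8.471×10^-4) = 0.1555 m³/s
Check: V = 1.56 m/s, Re = 1.29×10^6, f = 0.02654, h_f = 6.17 m ≈ 6.15 m ✓

Q ≈ 0.155 m³/s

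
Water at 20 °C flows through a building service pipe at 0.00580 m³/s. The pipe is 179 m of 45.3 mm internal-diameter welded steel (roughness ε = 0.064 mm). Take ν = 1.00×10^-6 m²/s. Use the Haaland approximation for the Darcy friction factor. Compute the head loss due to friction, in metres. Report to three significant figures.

h_f ≈ 59.0 m

V = 4Q/(πD²) = 4·0.00580/(π·0.0453²) = 3.599 m/s
Re = VD/ν = 3.599·0.0453/1.00×10^-6 = 1.63×10^5 → turbulent
ε/D = 0.064/45.3 = 0.00141
Haaland: f = 0.02264
h_f = f(L/D)V²/(2g) = 0.02264·(179/0.0453)·3.599²/(2·9.81) = 59.04 m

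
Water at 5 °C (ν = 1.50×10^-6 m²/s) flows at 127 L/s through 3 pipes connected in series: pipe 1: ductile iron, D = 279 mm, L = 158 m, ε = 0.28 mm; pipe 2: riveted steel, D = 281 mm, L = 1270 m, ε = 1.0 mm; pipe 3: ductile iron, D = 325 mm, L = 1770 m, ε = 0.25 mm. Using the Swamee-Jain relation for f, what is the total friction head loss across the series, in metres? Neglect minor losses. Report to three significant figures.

H ≈ 42.3 m

Pipe 1: V = 2.077 m/s, Re = 3.86×10^5, ε/D = 0.00100, f = 0.02055, h_1 = f(L/D)V²/2g = 2.559 m
Pipe 2: V = 2.048 m/s, Re = 3.84×10^5, ε/D = 0.00356, f = 0.02791, h_2 = f(L/D)V²/2g = 26.96 m
Pipe 3: V = 1.531 m/s, Re = 3.32×10^5, ε/D = 7.69×10^-4, f = 0.01962, h_3 = f(L/D)V²/2g = 12.77 m
Series → Q common, losses add: H = Σh = 42.28 m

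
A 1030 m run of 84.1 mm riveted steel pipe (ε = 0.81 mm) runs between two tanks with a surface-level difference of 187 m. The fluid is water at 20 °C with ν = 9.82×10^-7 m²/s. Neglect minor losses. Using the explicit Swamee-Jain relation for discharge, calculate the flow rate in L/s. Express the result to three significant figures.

Q ≈ 15.7 L/s

Swamee-Jain (Type II): Q = -0.965·√(gD⁵h_f/L)·ln[ε/(3.7D) + √(3.17ν²L/(gD³h_f))]
√(gD⁵h_f/L) = √(9.81·0.0841⁵·187/1030) = 0.002737
ε/(3.7D) = 0.00260; √(3.17ν²L/(gD³h_f)) = 5.37×10^-5
Q = -0.965·0.002737·ln(0.002657) = 0.01567 m³/s
Check: V = 2.82 m/s, Re = 2.42×10^5, f = 0.03782, h_f = 188 m ≈ 187 m ✓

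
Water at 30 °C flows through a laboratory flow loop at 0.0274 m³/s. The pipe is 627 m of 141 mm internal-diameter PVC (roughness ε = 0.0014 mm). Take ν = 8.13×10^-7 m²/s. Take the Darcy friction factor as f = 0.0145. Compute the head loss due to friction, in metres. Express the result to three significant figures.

V = 4Q/(πD²) = 4·0.0274/(π·0.141²) = 1.755 m/s
h_f = f(L/D)V²/(2g) = 0.01450·(627/0.141)·1.755²/(2·9.81) = 10.12 m

h_f ≈ 10.1 m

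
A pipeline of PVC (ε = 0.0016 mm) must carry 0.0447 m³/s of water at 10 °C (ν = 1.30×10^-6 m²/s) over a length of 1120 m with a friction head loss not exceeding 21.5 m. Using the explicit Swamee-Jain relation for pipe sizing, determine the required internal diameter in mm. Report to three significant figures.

D ≈ 169 mm

Swamee-Jain (Type III): D = 0.66·[ε^1.25·(LQ²/(gh_f))^4.75 + ν·Q^9.4·(L/(gh_f))^5.2]^0.04
LQ²/(gh_f) = 0.01061; L/(gh_f) = 5.310
Term 1 = ε^1.25·(…)^4.75 = 2.38×10^-17; Term 2 = ν·Q^9.4·(…)^5.2 = 1.58×10^-15
D = 0.66·(2.38×10^-17 + 1.58×10^-15)^0.04 = 0.1689 m = 169 mm
Check: V = 1.99 m/s, Re = 2.59×10^5, f = 0.01488, h_f = 20.0 m ≈ 21.5 m ✓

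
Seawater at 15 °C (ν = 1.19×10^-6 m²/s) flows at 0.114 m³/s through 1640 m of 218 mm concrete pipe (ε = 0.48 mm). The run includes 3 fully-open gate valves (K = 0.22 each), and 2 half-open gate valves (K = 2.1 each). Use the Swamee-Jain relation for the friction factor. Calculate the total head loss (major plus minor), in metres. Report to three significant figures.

H_L ≈ 89.7 m

V = 4Q/(πD²) = 3.054 m/s; V²/2g = 0.4755 m
Re = 5.60×10^5, ε/D = 0.00220 → f = 0.02444 (Swamee-Jain)
Major: h_f = f(L/D)·V²/2g = 0.02444·7523·0.4755 = 87.42 m
Minor: ΣK = 4.86; h_m = ΣK·V²/2g = 2.311 m
Total H_L = 87.42 + 2.311 = 89.73 m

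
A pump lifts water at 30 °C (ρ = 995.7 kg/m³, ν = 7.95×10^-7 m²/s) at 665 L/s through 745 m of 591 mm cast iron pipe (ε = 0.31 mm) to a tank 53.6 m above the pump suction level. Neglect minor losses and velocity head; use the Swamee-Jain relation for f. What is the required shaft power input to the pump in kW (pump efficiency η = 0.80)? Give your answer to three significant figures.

P_shaft ≈ 488 kW

V = 4Q/(πD²) = 2.424 m/s; Re = 1.80×10^6; ε/D = 5.25×10^-4; f = 0.01723
h_f = f(L/D)V²/2g = 6.506 m
Total head H = z + h_f = 53.6 + 6.506 = 60.11 m
P_hyd = ρgQH = 995.7·9.81·0.665·60.11 = 390.4 kW
P_shaft = P_hyd/η = 390.4/0.80 = 488.0 kW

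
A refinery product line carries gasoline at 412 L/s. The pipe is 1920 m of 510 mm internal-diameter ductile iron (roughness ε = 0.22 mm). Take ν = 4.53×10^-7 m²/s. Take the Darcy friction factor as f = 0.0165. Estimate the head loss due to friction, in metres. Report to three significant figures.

h_f ≈ 12.9 m

V = 4Q/(πD²) = 4·0.412/(π·0.510²) = 2.017 m/s
h_f = f(L/D)V²/(2g) = 0.01650·(1920/0.510)·2.017²/(2·9.81) = 12.88 m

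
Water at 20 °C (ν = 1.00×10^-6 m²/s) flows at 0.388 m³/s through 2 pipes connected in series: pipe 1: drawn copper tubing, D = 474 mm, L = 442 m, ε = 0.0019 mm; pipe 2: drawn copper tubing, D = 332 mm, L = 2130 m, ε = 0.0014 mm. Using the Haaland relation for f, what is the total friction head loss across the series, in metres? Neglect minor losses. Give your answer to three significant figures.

Pipe 1: V = 2.199 m/s, Re = 1.04×10^6, ε/D = 4.01×10^-6, f = 0.01158, h_1 = f(L/D)V²/2g = 2.660 m
Pipe 2: V = 4.482 m/s, Re = 1.49×10^6, ε/D = 4.22×10^-6, f = 0.01094, h_2 = f(L/D)V²/2g = 71.88 m
Series → Q common, losses add: H = Σh = 74.54 m

H ≈ 74.5 m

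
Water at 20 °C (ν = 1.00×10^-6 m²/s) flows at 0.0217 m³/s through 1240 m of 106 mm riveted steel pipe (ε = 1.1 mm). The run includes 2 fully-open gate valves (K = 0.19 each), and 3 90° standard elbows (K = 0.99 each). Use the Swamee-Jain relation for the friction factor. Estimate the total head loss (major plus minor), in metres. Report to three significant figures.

V = 4Q/(πD²) = 2.459 m/s; V²/2g = 0.3082 m
Re = 2.61×10^5, ε/D = 0.0104 → f = 0.03874 (Swamee-Jain)
Major: h_f = f(L/D)·V²/2g = 0.03874·11698·0.3082 = 139.7 m
Minor: ΣK = 3.35; h_m = ΣK·V²/2g = 1.032 m
Total H_L = 139.7 + 1.032 = 140.7 m

H_L ≈ 141 m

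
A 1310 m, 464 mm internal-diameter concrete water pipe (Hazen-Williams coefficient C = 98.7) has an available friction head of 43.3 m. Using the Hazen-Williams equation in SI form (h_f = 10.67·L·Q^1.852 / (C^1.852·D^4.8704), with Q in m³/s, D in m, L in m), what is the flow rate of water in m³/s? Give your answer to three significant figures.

Q ≈ 0.579 m³/s

Rearranging: Q = [h_f·C^1.852·D^4.8704 / (10.67·L)]^(1/1.852)
Q = [43.3·98.7^1.852·0.464^4.8704 / (10.67·1310)]^0.540 = 0.5789 m³/s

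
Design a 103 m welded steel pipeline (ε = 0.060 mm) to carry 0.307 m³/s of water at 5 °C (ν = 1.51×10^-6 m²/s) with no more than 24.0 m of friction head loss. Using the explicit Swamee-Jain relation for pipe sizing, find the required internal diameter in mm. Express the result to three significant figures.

D ≈ 223 mm

Swamee-Jain (Type III): D = 0.66·[ε^1.25·(LQ²/(gh_f))^4.75 + ν·Q^9.4·(L/(gh_f))^5.2]^0.04
LQ²/(gh_f) = 0.04123; L/(gh_f) = 0.4375
Term 1 = ε^1.25·(…)^4.75 = 1.40×10^-12; Term 2 = ν·Q^9.4·(…)^5.2 = 3.10×10^-13
D = 0.66·(1.40×10^-12 + 3.10×10^-13)^0.04 = 0.2233 m = 223 mm
Check: V = 7.84 m/s, Re = 1.16×10^6, f = 0.01537, h_f = 22.2 m ≈ 24.0 m ✓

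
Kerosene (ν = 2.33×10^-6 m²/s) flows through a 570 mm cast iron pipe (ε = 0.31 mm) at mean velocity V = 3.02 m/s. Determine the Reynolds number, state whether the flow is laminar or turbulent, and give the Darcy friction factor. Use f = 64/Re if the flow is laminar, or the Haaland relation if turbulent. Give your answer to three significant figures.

Re ≈ 7.39×10^5; turbulent; f ≈ 0.0176

Re = VD/ν = 3.020·0.570/2.33×10^-6 = 7.39×10^5
Re > 4000 → turbulent; ε/D = 5.44×10^-4
Haaland: f = 0.01761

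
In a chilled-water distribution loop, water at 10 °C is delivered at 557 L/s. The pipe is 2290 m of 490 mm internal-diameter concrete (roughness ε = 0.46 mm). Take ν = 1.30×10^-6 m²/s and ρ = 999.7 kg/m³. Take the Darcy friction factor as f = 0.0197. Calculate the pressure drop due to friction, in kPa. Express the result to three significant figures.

V = 4Q/(πD²) = 4·0.557/(π·0.490²) = 2.954 m/s
h_f = f(L/D)V²/(2g) = 0.01970·(2290/0.490)·2.954²/(2·9.81) = 40.94 m
Δp = ρg·h_f = 999.7·9.81·40.94 = 401.5 kPa

Δp ≈ 402 kPa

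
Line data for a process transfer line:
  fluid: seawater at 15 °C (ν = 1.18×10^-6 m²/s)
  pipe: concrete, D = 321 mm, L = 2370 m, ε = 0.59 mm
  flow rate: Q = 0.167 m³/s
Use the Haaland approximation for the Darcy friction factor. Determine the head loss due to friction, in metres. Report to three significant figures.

h_f ≈ 37.3 m

V = 4Q/(πD²) = 4·0.167/(π·0.321²) = 2.064 m/s
Re = VD/ν = 2.064·0.321/1.18×10^-6 = 5.61×10^5 → turbulent
ε/D = 0.59/321 = 0.00184
Haaland: f = 0.02325
h_f = f(L/D)V²/(2g) = 0.02325·(2370/0.321)·2.064²/(2·9.81) = 37.26 m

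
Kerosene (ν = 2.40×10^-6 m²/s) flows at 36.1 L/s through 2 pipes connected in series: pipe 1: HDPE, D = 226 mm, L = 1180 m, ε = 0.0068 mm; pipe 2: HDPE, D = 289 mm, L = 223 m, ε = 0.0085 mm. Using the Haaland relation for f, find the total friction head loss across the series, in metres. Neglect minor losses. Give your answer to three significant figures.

H ≈ 4.23 m

Pipe 1: V = 0.8999 m/s, Re = 8.47×10^4, ε/D = 3.01×10^-5, f = 0.01856, h_1 = f(L/D)V²/2g = 4.001 m
Pipe 2: V = 0.5503 m/s, Re = 6.63×10^4, ε/D = 2.94×10^-5, f = 0.01955, h_2 = f(L/D)V²/2g = 0.2328 m
Series → Q common, losses add: H = Σh = 4.234 m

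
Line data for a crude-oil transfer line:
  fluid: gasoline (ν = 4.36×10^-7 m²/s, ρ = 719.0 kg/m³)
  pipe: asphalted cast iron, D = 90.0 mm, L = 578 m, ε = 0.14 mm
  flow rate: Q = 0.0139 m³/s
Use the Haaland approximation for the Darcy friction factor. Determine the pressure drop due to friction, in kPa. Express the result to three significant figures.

V = 4Q/(πD²) = 4·0.0139/(π·0.0900²) = 2.185 m/s
Re = VD/ν = 2.185·0.0900/4.36×10^-7 = 4.51×10^5 → turbulent
ε/D = 0.14/90.0 = 0.00156
Haaland: f = 0.02240
h_f = f(L/D)V²/(2g) = 0.02240·(578/0.0900)·2.185²/(2·9.81) = 35.00 m
Δp = ρg·h_f = 719.0·9.81·35.00 = 246.9 kPa

Δp ≈ 247 kPa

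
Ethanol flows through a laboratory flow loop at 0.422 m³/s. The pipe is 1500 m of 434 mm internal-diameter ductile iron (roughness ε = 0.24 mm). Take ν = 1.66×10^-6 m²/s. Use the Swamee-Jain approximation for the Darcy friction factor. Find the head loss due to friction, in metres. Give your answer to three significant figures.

h_f ≈ 25.5 m

V = 4Q/(πD²) = 4·0.422/(π·0.434²) = 2.853 m/s
Re = VD/ν = 2.853·0.434/1.66×10^-6 = 7.46×10^5 → turbulent
ε/D = 0.24/434 = 5.53×10^-4
Swamee-Jain: f = 0.01781
h_f = f(L/D)V²/(2g) = 0.01781·(1500/0.434)·2.853²/(2·9.81) = 25.53 m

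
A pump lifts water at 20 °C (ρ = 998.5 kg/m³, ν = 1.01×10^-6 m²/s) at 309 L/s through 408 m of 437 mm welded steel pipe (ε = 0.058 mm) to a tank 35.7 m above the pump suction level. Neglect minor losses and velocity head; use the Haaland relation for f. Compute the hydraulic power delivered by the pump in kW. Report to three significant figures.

P_hyd ≈ 117 kW

V = 4Q/(πD²) = 2.060 m/s; Re = 8.91×10^5; ε/D = 1.33×10^-4; f = 0.01390
h_f = f(L/D)V²/2g = 2.807 m
Total head H = z + h_f = 35.7 + 2.807 = 38.51 m
P_hyd = ρgQH = 998.5·9.81·0.309·38.51 = 116.5 kW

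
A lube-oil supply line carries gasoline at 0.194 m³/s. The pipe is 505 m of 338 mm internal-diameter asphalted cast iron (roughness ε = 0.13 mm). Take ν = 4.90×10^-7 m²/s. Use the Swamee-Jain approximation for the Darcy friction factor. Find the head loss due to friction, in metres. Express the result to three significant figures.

V = 4Q/(πD²) = 4·0.194/(π·0.338²) = 2.162 m/s
Re = VD/ν = 2.162·0.338/4.90×10^-7 = 1.49×10^6 → turbulent
ε/D = 0.13/338 = 3.85×10^-4
Swamee-Jain: f = 0.01626
h_f = f(L/D)V²/(2g) = 0.01626·(505/0.338)·2.162²/(2·9.81) = 5.788 m

h_f ≈ 5.79 m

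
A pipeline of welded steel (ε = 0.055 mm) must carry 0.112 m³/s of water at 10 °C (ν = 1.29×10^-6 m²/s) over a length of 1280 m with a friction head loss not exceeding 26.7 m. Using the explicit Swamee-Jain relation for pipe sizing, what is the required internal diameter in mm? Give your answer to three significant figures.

Swamee-Jain (Type III): D = 0.66·[ε^1.25·(LQ²/(gh_f))^4.75 + ν·Q^9.4·(L/(gh_f))^5.2]^0.04
LQ²/(gh_f) = 0.06130; L/(gh_f) = 4.887
Term 1 = ε^1.25·(…)^4.75 = 8.24×10^-12; Term 2 = ν·Q^9.4·(…)^5.2 = 5.70×10^-12
D = 0.66·(8.24×10^-12 + 5.70×10^-12)^0.04 = 0.2428 m = 243 mm
Check: V = 2.42 m/s, Re = 4.55×10^5, f = 0.01588, h_f = 24.9 m ≈ 26.7 m ✓

D ≈ 243 mm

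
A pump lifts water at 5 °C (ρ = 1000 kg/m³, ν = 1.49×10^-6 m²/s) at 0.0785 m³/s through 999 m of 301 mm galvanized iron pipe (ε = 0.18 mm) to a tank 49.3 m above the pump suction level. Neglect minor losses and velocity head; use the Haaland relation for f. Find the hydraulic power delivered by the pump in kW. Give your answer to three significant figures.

V = 4Q/(πD²) = 1.103 m/s; Re = 2.23×10^5; ε/D = 5.98×10^-4; f = 0.01898
h_f = f(L/D)V²/2g = 3.908 m
Total head H = z + h_f = 49.3 + 3.908 = 53.21 m
P_hyd = ρgQH = 1000·9.81·0.0785·53.21 = 40.97 kW

P_hyd ≈ 41.0 kW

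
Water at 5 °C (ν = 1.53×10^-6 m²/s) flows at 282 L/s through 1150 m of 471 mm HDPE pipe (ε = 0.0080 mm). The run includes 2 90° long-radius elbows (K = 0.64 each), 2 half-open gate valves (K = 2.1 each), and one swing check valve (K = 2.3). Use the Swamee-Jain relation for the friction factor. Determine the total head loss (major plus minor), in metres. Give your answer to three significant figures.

V = 4Q/(πD²) = 1.619 m/s; V²/2g = 0.1335 m
Re = 4.98×10^5, ε/D = 1.70×10^-5 → f = 0.01337 (Swamee-Jain)
Major: h_f = f(L/D)·V²/2g = 0.01337·2442·0.1335 = 4.358 m
Minor: ΣK = 7.78; h_m = ΣK·V²/2g = 1.039 m
Total H_L = 4.358 + 1.039 = 5.397 m

H_L ≈ 5.40 m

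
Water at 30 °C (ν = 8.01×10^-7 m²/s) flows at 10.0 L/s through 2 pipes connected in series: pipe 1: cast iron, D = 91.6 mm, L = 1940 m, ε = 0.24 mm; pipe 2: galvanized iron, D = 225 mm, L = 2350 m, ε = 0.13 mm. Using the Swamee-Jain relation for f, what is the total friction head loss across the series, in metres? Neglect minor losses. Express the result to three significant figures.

H ≈ 65.9 m

Pipe 1: V = 1.517 m/s, Re = 1.74×10^5, ε/D = 0.00262, f = 0.02624, h_1 = f(L/D)V²/2g = 65.21 m
Pipe 2: V = 0.2515 m/s, Re = 7.06×10^4, ε/D = 5.78×10^-4, f = 0.02171, h_2 = f(L/D)V²/2g = 0.7311 m
Series → Q common, losses add: H = Σh = 65.95 m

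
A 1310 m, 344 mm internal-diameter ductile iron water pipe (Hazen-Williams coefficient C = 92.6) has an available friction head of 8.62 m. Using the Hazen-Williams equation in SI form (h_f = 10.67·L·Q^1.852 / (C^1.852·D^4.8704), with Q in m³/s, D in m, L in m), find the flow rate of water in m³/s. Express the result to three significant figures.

Rearranging: Q = [h_f·C^1.852·D^4.8704 / (10.67·L)]^(1/1.852)
Q = [8.62·92.6^1.852·0.344^4.8704 / (10.67·1310)]^0.540 = 0.1034 m³/s

Q ≈ 0.103 m³/s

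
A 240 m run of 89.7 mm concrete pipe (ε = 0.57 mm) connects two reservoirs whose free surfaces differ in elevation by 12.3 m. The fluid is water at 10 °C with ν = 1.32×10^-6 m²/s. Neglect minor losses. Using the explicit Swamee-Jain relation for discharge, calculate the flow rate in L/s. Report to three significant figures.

Swamee-Jain (Type II): Q = -0.965·√(gD⁵h_f/L)·ln[ε/(3.7D) + √(3.17ν²L/(gD³h_f))]
√(gD⁵h_f/L) = √(9.81·0.0897⁵·12.3/240) = 0.001709
ε/(3.7D) = 0.00172; √(3.17ν²L/(gD³h_f)) = 1.23×10^-4
Q = -0.965·0.001709·ln(0.001841) = 0.01038 m³/s
Check: V = 1.64 m/s, Re = 1.12×10^5, f = 0.03366, h_f = 12.4 m ≈ 12.3 m ✓

Q ≈ 10.4 L/s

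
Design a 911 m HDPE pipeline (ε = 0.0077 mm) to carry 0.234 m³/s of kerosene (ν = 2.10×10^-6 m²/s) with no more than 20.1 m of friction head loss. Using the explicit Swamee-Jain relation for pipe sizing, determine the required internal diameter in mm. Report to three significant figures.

Swamee-Jain (Type III): D = 0.66·[ε^1.25·(LQ²/(gh_f))^4.75 + ν·Q^9.4·(L/(gh_f))^5.2]^0.04
LQ²/(gh_f) = 0.2530; L/(gh_f) = 4.620
Term 1 = ε^1.25·(…)^4.75 = 5.93×10^-10; Term 2 = ν·Q^9.4·(…)^5.2 = 7.06×10^-9
D = 0.66·(5.93×10^-10 + 7.06×10^-9)^0.04 = 0.3125 m = 313 mm
Check: V = 3.05 m/s, Re = 4.54×10^5, f = 0.01368, h_f = 18.9 m ≈ 20.1 m ✓

D ≈ 313 mm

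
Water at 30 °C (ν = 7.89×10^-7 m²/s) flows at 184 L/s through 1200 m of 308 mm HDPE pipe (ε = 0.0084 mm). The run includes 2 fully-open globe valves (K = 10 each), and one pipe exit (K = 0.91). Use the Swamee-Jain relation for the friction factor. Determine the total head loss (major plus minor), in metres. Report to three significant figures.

V = 4Q/(πD²) = 2.470 m/s; V²/2g = 0.3109 m
Re = 9.64×10^5, ε/D = 2.73×10^-5 → f = 0.01230 (Swamee-Jain)
Major: h_f = f(L/D)·V²/2g = 0.01230·3896·0.3109 = 14.89 m
Minor: ΣK = 20.9; h_m = ΣK·V²/2g = 6.500 m
Total H_L = 14.89 + 6.500 = 21.39 m

H_L ≈ 21.4 m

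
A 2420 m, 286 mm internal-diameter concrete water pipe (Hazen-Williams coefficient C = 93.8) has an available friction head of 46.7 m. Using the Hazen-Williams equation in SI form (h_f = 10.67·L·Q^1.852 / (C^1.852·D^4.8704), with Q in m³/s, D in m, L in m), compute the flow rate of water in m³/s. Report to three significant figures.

Q ≈ 0.115 m³/s

Rearranging: Q = [h_f·C^1.852·D^4.8704 / (10.67·L)]^(1/1.852)
Q = [46.7·93.8^1.852·0.286^4.8704 / (10.67·2420)]^0.540 = 0.1152 m³/s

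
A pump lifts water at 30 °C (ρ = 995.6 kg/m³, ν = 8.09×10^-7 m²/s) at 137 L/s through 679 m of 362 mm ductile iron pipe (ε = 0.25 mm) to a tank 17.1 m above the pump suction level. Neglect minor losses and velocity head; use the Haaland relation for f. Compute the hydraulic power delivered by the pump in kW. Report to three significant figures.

V = 4Q/(πD²) = 1.331 m/s; Re = 5.96×10^5; ε/D = 6.91×10^-4; f = 0.01859
h_f = f(L/D)V²/2g = 3.149 m
Total head H = z + h_f = 17.1 + 3.149 = 20.25 m
P_hyd = ρgQH = 995.6·9.81·0.137·20.25 = 27.09 kW

P_hyd ≈ 27.1 kW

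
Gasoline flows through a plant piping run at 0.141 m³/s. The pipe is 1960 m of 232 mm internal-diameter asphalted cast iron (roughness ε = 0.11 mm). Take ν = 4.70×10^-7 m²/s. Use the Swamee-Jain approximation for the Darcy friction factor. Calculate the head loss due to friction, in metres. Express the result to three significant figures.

V = 4Q/(πD²) = 4·0.141/(π·0.232²) = 3.335 m/s
Re = VD/ν = 3.335·0.232/4.70×10^-7 = 1.65×10^6 → turbulent
ε/D = 0.11/232 = 4.74×10^-4
Swamee-Jain: f = 0.01691
h_f = f(L/D)V²/(2g) = 0.01691·(1960/0.232)·3.335²/(2·9.81) = 80.99 m

h_f ≈ 81.0 m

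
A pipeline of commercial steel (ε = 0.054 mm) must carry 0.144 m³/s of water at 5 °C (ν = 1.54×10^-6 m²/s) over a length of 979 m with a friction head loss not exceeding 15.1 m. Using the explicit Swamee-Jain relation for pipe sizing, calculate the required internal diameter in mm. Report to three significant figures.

Swamee-Jain (Type III): D = 0.66·[ε^1.25·(LQ²/(gh_f))^4.75 + ν·Q^9.4·(L/(gh_f))^5.2]^0.04
LQ²/(gh_f) = 0.1370; L/(gh_f) = 6.609
Term 1 = ε^1.25·(…)^4.75 = 3.68×10^-10; Term 2 = ν·Q^9.4·(…)^5.2 = 3.47×10^-10
D = 0.66·(3.68×10^-10 + 3.47×10^-10)^0.04 = 0.2843 m = 284 mm
Check: V = 2.27 m/s, Re = 4.19×10^5, f = 0.01567, h_f = 14.2 m ≈ 15.1 m ✓

D ≈ 284 mm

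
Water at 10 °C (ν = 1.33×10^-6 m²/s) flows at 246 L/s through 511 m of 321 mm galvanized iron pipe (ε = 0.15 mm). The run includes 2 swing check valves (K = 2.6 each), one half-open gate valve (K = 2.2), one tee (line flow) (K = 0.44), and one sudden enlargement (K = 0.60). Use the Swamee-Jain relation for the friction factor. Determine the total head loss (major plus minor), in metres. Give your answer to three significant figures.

H_L ≈ 16.9 m

V = 4Q/(πD²) = 3.040 m/s; V²/2g = 0.4709 m
Re = 7.34×10^5, ε/D = 4.67×10^-4 → f = 0.01726 (Swamee-Jain)
Major: h_f = f(L/D)·V²/2g = 0.01726·1592·0.4709 = 12.94 m
Minor: ΣK = 8.44; h_m = ΣK·V²/2g = 3.975 m
Total H_L = 12.94 + 3.975 = 16.92 m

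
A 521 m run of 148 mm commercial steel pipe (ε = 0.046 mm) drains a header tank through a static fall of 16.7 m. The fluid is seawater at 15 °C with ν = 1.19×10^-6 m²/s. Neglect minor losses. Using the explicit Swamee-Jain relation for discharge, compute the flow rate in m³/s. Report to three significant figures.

Q ≈ 0.0401 m³/s

Swamee-Jain (Type II): Q = -0.965·√(gD⁵h_f/L)·ln[ε/(3.7D) + √(3.17ν²L/(gD³h_f))]
√(gD⁵h_f/L) = √(9.81·0.148⁵·16.7/521) = 0.004725
ε/(3.7D) = 8.40×10^-5; √(3.17ν²L/(gD³h_f)) = 6.64×10^-5
Q = -0.965·0.004725·ln(1.504×10^-4) = 0.04014 m³/s
Check: V = 2.33 m/s, Re = 2.90×10^5, f = 0.01719, h_f = 16.8 m ≈ 16.7 m ✓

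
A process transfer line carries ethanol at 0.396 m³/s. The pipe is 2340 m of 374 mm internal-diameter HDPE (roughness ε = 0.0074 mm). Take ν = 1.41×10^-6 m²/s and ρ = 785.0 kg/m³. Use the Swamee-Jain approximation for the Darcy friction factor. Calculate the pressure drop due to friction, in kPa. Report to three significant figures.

V = 4Q/(πD²) = 4·0.396/(π·0.374²) = 3.605 m/s
Re = VD/ν = 3.605·0.374/1.41×10^-6 = 9.56×10^5 → turbulent
ε/D = 0.0074/374 = 1.98×10^-5
Swamee-Jain: f = 0.01215
h_f = f(L/D)V²/(2g) = 0.01215·(2340/0.374)·3.605²/(2·9.81) = 50.36 m
Δp = ρg·h_f = 785.0·9.81·50.36 = 387.8 kPa

Δp ≈ 388 kPa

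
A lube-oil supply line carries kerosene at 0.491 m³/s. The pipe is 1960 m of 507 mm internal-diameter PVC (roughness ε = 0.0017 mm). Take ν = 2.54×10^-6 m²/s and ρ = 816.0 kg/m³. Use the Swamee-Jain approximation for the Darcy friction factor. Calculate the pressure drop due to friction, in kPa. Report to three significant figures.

Δp ≈ 123 kPa

V = 4Q/(πD²) = 4·0.491/(π·0.507²) = 2.432 m/s
Re = VD/ν = 2.432·0.507/2.54×10^-6 = 4.85×10^5 → turbulent
ε/D = 0.0017/507 = 3.35×10^-6
Swamee-Jain: f = 0.01321
h_f = f(L/D)V²/(2g) = 0.01321·(1960/0.507)·2.432²/(2·9.81) = 15.40 m
Δp = ρg·h_f = 816.0·9.81·15.40 = 123.3 kPa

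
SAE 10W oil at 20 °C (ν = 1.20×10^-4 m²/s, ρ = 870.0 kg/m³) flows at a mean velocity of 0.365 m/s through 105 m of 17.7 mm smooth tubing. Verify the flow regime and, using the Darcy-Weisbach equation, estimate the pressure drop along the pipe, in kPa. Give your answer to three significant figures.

Re = VD/ν = 0.365·0.01770/1.20×10^-4 = 53.8 → laminar (Re < 2300)
f = 64/Re = 1.189
h_f = f(L/D)V²/(2g) = 1.189·(105/0.01770)·0.365²/(2·9.81) = 47.88 m
Δp = ρg·h_f = 870.0·9.81·47.88 = 408.7 kPa

Δp ≈ 409 kPa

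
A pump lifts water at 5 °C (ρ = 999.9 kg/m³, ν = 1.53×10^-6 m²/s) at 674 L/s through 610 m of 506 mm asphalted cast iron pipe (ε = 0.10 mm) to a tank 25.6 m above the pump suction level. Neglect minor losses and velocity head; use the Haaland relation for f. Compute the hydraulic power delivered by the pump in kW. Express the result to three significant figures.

V = 4Q/(πD²) = 3.352 m/s; Re = 1.11×10^6; ε/D = 1.98×10^-4; f = 0.01450
h_f = f(L/D)V²/2g = 10.01 m
Total head H = z + h_f = 25.6 + 10.01 = 35.61 m
P_hyd = ρgQH = 999.9·9.81·0.674·35.61 = 235.4 kW

P_hyd ≈ 235 kW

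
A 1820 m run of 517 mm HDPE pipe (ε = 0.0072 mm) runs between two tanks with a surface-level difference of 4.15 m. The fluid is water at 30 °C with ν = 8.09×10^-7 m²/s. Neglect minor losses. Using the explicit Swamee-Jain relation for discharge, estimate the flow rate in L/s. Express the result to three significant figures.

Q ≈ 289 L/s

Swamee-Jain (Type II): Q = -0.965·√(gD⁵h_f/L)·ln[ε/(3.7D) + √(3.17ν²L/(gD³h_f))]
√(gD⁵h_f/L) = √(9.81·0.517⁵·4.15/1820) = 0.02874
ε/(3.7D) = 3.76×10^-6; √(3.17ν²L/(gD³h_f)) = 2.59×10^-5
Q = -0.965·0.02874·ln(2.967×10^-5) = 0.2892 m³/s
Check: V = 1.38 m/s, Re = 8.80×10^5, f = 0.01217, h_f = 4.14 m ≈ 4.15 m ✓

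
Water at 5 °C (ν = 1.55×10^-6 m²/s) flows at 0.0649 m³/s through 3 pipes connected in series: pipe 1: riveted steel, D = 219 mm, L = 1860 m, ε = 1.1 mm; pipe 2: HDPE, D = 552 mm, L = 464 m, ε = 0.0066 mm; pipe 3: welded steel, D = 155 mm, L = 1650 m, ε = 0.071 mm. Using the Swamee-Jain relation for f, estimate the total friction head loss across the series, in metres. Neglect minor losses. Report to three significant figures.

Pipe 1: V = 1.723 m/s, Re = 2.43×10^5, ε/D = 0.00502, f = 0.03095, h_1 = f(L/D)V²/2g = 39.78 m
Pipe 2: V = 0.2712 m/s, Re = 9.66×10^4, ε/D = 1.20×10^-5, f = 0.01807, h_2 = f(L/D)V²/2g = 0.05692 m
Pipe 3: V = 3.439 m/s, Re = 3.44×10^5, ε/D = 4.58×10^-4, f = 0.01791, h_3 = f(L/D)V²/2g = 114.9 m
Series → Q common, losses add: H = Σh = 154.8 m

H ≈ 155 m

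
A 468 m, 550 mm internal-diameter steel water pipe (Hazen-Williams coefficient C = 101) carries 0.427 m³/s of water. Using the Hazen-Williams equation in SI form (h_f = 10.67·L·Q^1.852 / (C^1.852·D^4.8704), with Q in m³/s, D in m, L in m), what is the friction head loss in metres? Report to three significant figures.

h_f = 10.67·468·0.427^1.852 / (101^1.852·0.550^4.8704) = 3.686 m

h_f ≈ 3.69 m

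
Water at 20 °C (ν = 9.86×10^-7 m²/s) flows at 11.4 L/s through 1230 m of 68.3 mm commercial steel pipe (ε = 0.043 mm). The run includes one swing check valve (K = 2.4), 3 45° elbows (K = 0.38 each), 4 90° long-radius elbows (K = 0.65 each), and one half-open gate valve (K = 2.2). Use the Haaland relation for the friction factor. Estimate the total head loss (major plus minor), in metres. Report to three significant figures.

H_L ≈ 175 m

V = 4Q/(πD²) = 3.112 m/s; V²/2g = 0.4935 m
Re = 2.16×10^5, ε/D = 6.30×10^-4 → f = 0.01919 (Haaland)
Major: h_f = f(L/D)·V²/2g = 0.01919·18009·0.4935 = 170.5 m
Minor: ΣK = 8.34; h_m = ΣK·V²/2g = 4.115 m
Total H_L = 170.5 + 4.115 = 174.6 m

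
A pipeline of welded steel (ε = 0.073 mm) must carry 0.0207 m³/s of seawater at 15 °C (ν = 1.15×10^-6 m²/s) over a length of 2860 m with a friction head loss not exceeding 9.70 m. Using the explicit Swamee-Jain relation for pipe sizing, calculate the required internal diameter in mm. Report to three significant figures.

D ≈ 185 mm

Swamee-Jain (Type III): D = 0.66·[ε^1.25·(LQ²/(gh_f))^4.75 + ν·Q^9.4·(L/(gh_f))^5.2]^0.04
LQ²/(gh_f) = 0.01288; L/(gh_f) = 30.06
Term 1 = ε^1.25·(…)^4.75 = 7.10×10^-15; Term 2 = ν·Q^9.4·(…)^5.2 = 8.24×10^-15
D = 0.66·(7.10×10^-15 + 8.24×10^-15)^0.04 = 0.1849 m = 185 mm
Check: V = 0.771 m/s, Re = 1.24×10^5, f = 0.01938, h_f = 9.08 m ≈ 9.70 m ✓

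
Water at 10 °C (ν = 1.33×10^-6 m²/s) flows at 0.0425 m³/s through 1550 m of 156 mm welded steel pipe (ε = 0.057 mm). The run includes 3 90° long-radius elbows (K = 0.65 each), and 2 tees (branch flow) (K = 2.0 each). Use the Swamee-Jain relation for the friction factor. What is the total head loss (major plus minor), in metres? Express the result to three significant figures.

H_L ≈ 45.9 m

V = 4Q/(πD²) = 2.224 m/s; V²/2g = 0.2520 m
Re = 2.61×10^5, ε/D = 3.65×10^-4 → f = 0.01772 (Swamee-Jain)
Major: h_f = f(L/D)·V²/2g = 0.01772·9936·0.2520 = 44.37 m
Minor: ΣK = 5.95; h_m = ΣK·V²/2g = 1.499 m
Total H_L = 44.37 + 1.499 = 45.87 m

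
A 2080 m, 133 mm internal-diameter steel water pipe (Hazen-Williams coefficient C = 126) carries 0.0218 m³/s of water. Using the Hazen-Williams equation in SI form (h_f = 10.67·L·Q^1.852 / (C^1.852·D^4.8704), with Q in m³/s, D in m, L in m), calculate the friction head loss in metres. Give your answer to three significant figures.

h_f ≈ 44.3 m

h_f = 10.67·2080·0.0218^1.852 / (126^1.852·0.133^4.8704) = 44.30 m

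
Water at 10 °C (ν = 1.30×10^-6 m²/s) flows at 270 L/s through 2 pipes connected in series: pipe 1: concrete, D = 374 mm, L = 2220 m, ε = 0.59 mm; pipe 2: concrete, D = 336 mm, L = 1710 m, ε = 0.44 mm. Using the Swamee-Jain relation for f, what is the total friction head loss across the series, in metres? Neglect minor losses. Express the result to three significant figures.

Pipe 1: V = 2.458 m/s, Re = 7.07×10^5, ε/D = 0.00158, f = 0.02242, h_1 = f(L/D)V²/2g = 40.96 m
Pipe 2: V = 3.045 m/s, Re = 7.87×10^5, ε/D = 0.00131, f = 0.02140, h_2 = f(L/D)V²/2g = 51.48 m
Series → Q common, losses add: H = Σh = 92.45 m

H ≈ 92.4 m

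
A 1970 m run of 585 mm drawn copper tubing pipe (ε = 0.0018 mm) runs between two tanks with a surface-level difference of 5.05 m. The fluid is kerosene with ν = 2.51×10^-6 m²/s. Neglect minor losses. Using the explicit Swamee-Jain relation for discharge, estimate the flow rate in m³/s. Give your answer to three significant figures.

Swamee-Jain (Type II): Q = -0.965·√(gD⁵h_f/L)·ln[ε/(3.7D) + √(3.17ν²L/(gD³h_f))]
√(gD⁵h_f/L) = √(9.81·0.585⁵·5.05/1970) = 0.04151
ε/(3.7D) = 8.32×10^-7; √(3.17ν²L/(gD³h_f)) = 6.30×10^-5
Q = -0.965·0.04151·ln(6.381×10^-5) = 0.3869 m³/s
Check: V = 1.44 m/s, Re = 3.36×10^5, f = 0.01412, h_f = 5.02 m ≈ 5.05 m ✓

Q ≈ 0.387 m³/s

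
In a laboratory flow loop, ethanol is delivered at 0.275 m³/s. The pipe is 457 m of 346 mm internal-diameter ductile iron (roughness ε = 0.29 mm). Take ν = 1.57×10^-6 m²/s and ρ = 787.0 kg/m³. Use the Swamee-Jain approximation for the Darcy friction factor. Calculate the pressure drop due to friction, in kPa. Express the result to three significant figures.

V = 4Q/(πD²) = 4·0.275/(π·0.346²) = 2.925 m/s
Re = VD/ν = 2.925·0.346/1.57×10^-6 = 6.45×10^5 → turbulent
ε/D = 0.29/346 = 8.38×10^-4
Swamee-Jain: f = 0.01946
h_f = f(L/D)V²/(2g) = 0.01946·(457/0.346)·2.925²/(2·9.81) = 11.21 m
Δp = ρg·h_f = 787.0·9.81·11.21 = 86.52 kPa

Δp ≈ 86.5 kPa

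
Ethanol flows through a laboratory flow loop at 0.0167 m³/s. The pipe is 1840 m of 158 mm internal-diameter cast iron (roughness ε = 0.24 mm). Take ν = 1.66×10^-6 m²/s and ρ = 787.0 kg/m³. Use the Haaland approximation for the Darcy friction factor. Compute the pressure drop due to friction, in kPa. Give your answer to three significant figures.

Δp ≈ 79.8 kPa

V = 4Q/(πD²) = 4·0.0167/(π·0.158²) = 0.8518 m/s
Re = VD/ν = 0.8518·0.158/1.66×10^-6 = 8.11×10^4 → turbulent
ε/D = 0.24/158 = 0.00152
Haaland: f = 0.02400
h_f = f(L/D)V²/(2g) = 0.02400·(1840/0.158)·0.8518²/(2·9.81) = 10.33 m
Δp = ρg·h_f = 787.0·9.81·10.33 = 79.78 kPa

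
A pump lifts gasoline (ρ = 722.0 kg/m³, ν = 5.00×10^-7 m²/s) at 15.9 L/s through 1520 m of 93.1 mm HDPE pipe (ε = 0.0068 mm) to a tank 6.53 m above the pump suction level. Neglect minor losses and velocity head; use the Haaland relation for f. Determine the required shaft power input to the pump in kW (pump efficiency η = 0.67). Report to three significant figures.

P_shaft ≈ 11.9 kW

V = 4Q/(πD²) = 2.336 m/s; Re = 4.35×10^5; ε/D = 7.30×10^-5; f = 0.01421
h_f = f(L/D)V²/2g = 64.51 m
Total head H = z + h_f = 6.53 + 64.51 = 71.04 m
P_hyd = ρgQH = 722.0·9.81·0.0159·71.04 = 8.000 kW
P_shaft = P_hyd/η = 8.000/0.67 = 11.94 kW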